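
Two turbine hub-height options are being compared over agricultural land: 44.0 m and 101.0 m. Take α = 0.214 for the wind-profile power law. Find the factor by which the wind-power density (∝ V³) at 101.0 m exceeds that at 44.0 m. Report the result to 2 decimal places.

1.70

Speed ratio: V_B/V_A = (z_B/z_A)^α = (101.0/44.0)^0.214 = (2.2955)^0.214 = 1.19461
Power-density ratio: P_B/P_A = (V_B/V_A)³ = (1.19461)³ = 1.70482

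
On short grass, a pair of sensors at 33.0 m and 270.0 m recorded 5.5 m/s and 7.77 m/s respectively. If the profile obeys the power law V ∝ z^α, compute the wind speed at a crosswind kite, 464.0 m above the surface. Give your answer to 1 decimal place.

First find α: α = ln(V₂/V₁)/ln(z₂/z₁) = ln(7.77/5.5)/ln(270.0/33.0) = 0.34552/2.10191 = 0.1644
Extrapolate from 270.0 m to 464.0 m: V₃ = 7.77 × (464.0/270.0)^0.1644 = 7.77 × 1.0931 = 8.4933 m/s

8.5 m/s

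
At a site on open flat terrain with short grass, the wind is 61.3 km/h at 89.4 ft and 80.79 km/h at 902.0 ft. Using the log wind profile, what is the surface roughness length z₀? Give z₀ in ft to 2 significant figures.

Log law: V(z) ∝ ln(z/z₀). With r = V₁/V₂ = 61.3/80.79 = 0.75876,
r · ln(z₂/z₀) = ln(z₁/z₀) ⇒ ln z₀ = (ln z₁ − r·ln z₂)/(1 − r)
ln z₀ = (4.49312 − 0.75876×6.80461) / 0.24124 = -2.7770
z₀ = exp(-2.7770) = 0.06223 ft

z₀ ≈ 0.062 ft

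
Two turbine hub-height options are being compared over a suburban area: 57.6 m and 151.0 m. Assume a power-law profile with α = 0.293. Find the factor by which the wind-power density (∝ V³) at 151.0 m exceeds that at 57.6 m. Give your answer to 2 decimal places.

Speed ratio: V_B/V_A = (z_B/z_A)^α = (151.0/57.6)^0.293 = (2.6215)^0.293 = 1.32628
Power-density ratio: P_B/P_A = (V_B/V_A)³ = (1.32628)³ = 2.33297

2.33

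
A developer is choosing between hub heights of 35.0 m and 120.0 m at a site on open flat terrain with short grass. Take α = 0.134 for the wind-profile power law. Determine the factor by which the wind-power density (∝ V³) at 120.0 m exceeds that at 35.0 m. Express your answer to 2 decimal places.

Speed ratio: V_B/V_A = (z_B/z_A)^α = (120.0/35.0)^0.134 = (3.4286)^0.134 = 1.17952
Power-density ratio: P_B/P_A = (V_B/V_A)³ = (1.17952)³ = 1.64103

1.64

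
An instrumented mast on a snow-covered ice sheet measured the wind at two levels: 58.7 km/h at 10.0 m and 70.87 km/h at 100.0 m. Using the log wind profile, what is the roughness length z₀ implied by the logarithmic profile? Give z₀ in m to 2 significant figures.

z₀ ≈ 0.00015 m

Log law: V(z) ∝ ln(z/z₀). With r = V₁/V₂ = 58.7/70.87 = 0.82828,
r · ln(z₂/z₀) = ln(z₁/z₀) ⇒ ln z₀ = (ln z₁ − r·ln z₂)/(1 − r)
ln z₀ = (2.30259 − 0.82828×4.60517) / 0.17172 = -8.8036
z₀ = exp(-8.8036) = 0.0001502 m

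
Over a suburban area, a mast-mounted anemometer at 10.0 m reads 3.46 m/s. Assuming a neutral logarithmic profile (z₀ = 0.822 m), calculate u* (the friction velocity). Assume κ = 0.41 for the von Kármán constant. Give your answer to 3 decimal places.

Log law: V(z) = (u*/κ) · ln(z/z₀) ⇒ u* = κ · V / ln(z/z₀)
u* = 0.41 × 3.46 / ln(10.0/0.822) = 0.41 × 3.46 / 2.4986
   = 1.4186 / 2.4986 = 0.5678 m/s

u* ≈ 0.568 m/s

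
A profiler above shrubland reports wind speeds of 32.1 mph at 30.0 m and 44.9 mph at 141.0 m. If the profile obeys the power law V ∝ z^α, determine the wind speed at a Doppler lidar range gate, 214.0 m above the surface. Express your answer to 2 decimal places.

First find α: α = ln(V₂/V₁)/ln(z₂/z₁) = ln(44.9/32.1)/ln(141.0/30.0) = 0.33558/1.54756 = 0.2168
Extrapolate from 141.0 m to 214.0 m: V₃ = 44.9 × (214.0/141.0)^0.2168 = 44.9 × 1.0947 = 49.1516 mph

49.15 mph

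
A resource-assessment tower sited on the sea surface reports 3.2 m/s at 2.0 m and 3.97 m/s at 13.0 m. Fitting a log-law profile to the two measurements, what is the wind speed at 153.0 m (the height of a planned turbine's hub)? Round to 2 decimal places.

Log law: V ∝ ln(z/z₀). From the pair, with r = V₁/V₂ = 0.80605,
ln z₀ = (ln z₁ − r·ln z₂)/(1 − r) = (0.6931 − 0.80605×2.5649)/0.19395 = -7.0858 → z₀ = 0.0008369 m
V₃ = V₁ · ln(z₃/z₀)/ln(z₁/z₀) = 3.2 × 12.1162/7.7789 = 4.9842 m/s

4.98 m/s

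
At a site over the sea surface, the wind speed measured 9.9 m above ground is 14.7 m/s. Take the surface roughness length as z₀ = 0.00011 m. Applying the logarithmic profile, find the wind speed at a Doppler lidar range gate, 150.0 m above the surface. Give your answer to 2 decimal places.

Log law: V(z) ∝ ln(z/z₀), so V₂/V₁ = ln(z₂/z₀) / ln(z₁/z₀).
ln(150.0/0.00011) = 14.1257, ln(9.9/0.00011) = 11.4076
V₂ = 14.7 × 14.1257/11.4076 = 14.7 × 1.2383 = 18.2026 m/s

18.20 m/s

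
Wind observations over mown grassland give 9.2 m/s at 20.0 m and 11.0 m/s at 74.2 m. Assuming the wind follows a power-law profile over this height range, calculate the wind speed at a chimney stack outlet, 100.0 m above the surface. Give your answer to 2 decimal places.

11.46 m/s

First find α: α = ln(V₂/V₁)/ln(z₂/z₁) = ln(11.0/9.2)/ln(74.2/20.0) = 0.17869/1.31103 = 0.1363
Extrapolate from 74.2 m to 100.0 m: V₃ = 11.0 × (100.0/74.2)^0.1363 = 11.0 × 1.0415 = 11.4566 m/s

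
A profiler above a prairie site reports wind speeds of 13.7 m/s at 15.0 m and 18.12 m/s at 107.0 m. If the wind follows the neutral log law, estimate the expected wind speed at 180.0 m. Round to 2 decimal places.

19.29 m/s

Log law: V ∝ ln(z/z₀). From the pair, with r = V₁/V₂ = 0.75607,
ln z₀ = (ln z₁ − r·ln z₂)/(1 − r) = (2.7081 − 0.75607×4.6728)/0.24393 = -3.3819 → z₀ = 0.03398 m
V₃ = V₁ · ln(z₃/z₀)/ln(z₁/z₀) = 13.7 × 8.5748/6.0899 = 19.2901 m/s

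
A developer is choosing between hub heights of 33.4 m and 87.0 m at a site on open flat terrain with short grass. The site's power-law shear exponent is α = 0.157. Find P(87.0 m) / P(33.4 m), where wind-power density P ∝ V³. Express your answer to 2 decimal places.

1.57

Speed ratio: V_B/V_A = (z_B/z_A)^α = (87.0/33.4)^0.157 = (2.6048)^0.157 = 1.16219
Power-density ratio: P_B/P_A = (V_B/V_A)³ = (1.16219)³ = 1.56974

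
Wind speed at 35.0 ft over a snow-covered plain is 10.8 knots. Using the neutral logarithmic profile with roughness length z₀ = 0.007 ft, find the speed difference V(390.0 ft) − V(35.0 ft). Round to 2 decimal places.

3.06 knots

Log law: V₂ = V₁ · ln(z₂/z₀)/ln(z₁/z₀) = 10.8 × 10.9280/8.5172 = 13.8569 knots
ΔV = 13.8569 − 10.8 = 3.0569 knots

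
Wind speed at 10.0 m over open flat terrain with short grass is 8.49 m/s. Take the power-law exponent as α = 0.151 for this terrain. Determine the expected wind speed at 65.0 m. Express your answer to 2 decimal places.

11.26 m/s

Power-law profile: V₂ = V₁ · (z₂/z₁)^α
V₂ = 8.49 × (65.0/10.0)^0.151 = 8.49 × (6.5000)^0.151
    = 8.49 × 1.3266 = 11.2631 m/s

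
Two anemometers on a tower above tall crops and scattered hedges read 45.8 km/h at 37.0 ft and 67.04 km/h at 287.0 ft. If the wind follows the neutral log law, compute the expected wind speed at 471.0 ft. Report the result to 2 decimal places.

72.18 km/h

Log law: V ∝ ln(z/z₀). From the pair, with r = V₁/V₂ = 0.68317,
ln z₀ = (ln z₁ − r·ln z₂)/(1 − r) = (3.6109 − 0.68317×5.6595)/0.31683 = -0.8064 → z₀ = 0.4465 ft
V₃ = V₁ · ln(z₃/z₀)/ln(z₁/z₀) = 45.8 × 6.9613/4.4173 = 72.1762 km/h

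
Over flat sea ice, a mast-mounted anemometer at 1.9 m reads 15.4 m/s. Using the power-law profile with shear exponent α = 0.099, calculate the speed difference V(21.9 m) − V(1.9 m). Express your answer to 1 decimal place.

Power law: V₂ = V₁ · (z₂/z₁)^α = 15.4 × (11.5263)^0.099 = 19.6168 m/s
ΔV = 19.6168 − 15.4 = 4.2168 m/s

4.2 m/s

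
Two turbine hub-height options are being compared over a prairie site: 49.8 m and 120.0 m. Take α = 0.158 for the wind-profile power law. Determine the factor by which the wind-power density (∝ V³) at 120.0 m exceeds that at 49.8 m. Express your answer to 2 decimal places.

1.52

Speed ratio: V_B/V_A = (z_B/z_A)^α = (120.0/49.8)^0.158 = (2.4096)^0.158 = 1.14908
Power-density ratio: P_B/P_A = (V_B/V_A)³ = (1.14908)³ = 1.51721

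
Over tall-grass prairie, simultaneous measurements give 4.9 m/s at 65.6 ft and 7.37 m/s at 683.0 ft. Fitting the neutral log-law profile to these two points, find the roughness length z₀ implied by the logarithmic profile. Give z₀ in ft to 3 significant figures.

Log law: V(z) ∝ ln(z/z₀). With r = V₁/V₂ = 4.9/7.37 = 0.66486,
r · ln(z₂/z₀) = ln(z₁/z₀) ⇒ ln z₀ = (ln z₁ − r·ln z₂)/(1 − r)
ln z₀ = (4.18358 − 0.66486×6.52649) / 0.33514 = -0.4643
z₀ = exp(-0.4643) = 0.6286 ft

z₀ ≈ 0.629 ft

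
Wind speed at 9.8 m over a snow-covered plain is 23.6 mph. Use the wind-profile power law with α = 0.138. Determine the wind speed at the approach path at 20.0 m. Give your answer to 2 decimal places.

26.04 mph

Power-law profile: V₂ = V₁ · (z₂/z₁)^α
V₂ = 23.6 × (20.0/9.8)^0.138 = 23.6 × (2.0408)^0.138
    = 23.6 × 1.1035 = 26.0414 mph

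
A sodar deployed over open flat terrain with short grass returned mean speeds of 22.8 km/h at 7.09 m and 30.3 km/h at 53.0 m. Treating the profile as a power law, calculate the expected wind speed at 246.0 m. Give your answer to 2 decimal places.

37.64 km/h

First find α: α = ln(V₂/V₁)/ln(z₂/z₁) = ln(30.3/22.8)/ln(53.0/7.09) = 0.28439/2.01161 = 0.1414
Extrapolate from 53.0 m to 246.0 m: V₃ = 30.3 × (246.0/53.0)^0.1414 = 30.3 × 1.2424 = 37.6435 km/h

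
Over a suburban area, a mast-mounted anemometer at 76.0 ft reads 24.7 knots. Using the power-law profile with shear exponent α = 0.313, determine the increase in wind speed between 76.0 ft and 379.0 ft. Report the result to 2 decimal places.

16.14 knots

Power law: V₂ = V₁ · (z₂/z₁)^α = 24.7 × (4.9868)^0.313 = 40.8429 knots
ΔV = 40.8429 − 24.7 = 16.1429 knots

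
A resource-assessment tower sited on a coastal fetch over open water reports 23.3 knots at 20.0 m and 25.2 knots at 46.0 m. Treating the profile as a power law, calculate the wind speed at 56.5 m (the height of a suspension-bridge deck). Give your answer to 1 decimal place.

First find α: α = ln(V₂/V₁)/ln(z₂/z₁) = ln(25.2/23.3)/ln(46.0/20.0) = 0.07839/0.83291 = 0.0941
Extrapolate from 46.0 m to 56.5 m: V₃ = 25.2 × (56.5/46.0)^0.0941 = 25.2 × 1.0195 = 25.6924 knots

25.7 knots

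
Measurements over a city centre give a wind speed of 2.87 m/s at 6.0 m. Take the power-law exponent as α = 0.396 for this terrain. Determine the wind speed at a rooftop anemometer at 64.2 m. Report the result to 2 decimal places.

7.34 m/s

Power-law profile: V₂ = V₁ · (z₂/z₁)^α
V₂ = 2.87 × (64.2/6.0)^0.396 = 2.87 × (10.7000)^0.396
    = 2.87 × 2.5564 = 7.3370 m/s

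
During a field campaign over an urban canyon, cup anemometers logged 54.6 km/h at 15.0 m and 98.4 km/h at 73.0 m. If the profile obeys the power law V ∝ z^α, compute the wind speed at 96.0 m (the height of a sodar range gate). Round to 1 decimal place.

First find α: α = ln(V₂/V₁)/ln(z₂/z₁) = ln(98.4/54.6)/ln(73.0/15.0) = 0.58901/1.58241 = 0.3722
Extrapolate from 73.0 m to 96.0 m: V₃ = 98.4 × (96.0/73.0)^0.3722 = 98.4 × 1.1073 = 108.9608 km/h

109.0 km/h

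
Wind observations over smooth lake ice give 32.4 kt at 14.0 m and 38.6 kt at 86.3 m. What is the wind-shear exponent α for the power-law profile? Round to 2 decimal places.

Power law: V₂/V₁ = (z₂/z₁)^α ⇒ α = ln(V₂/V₁) / ln(z₂/z₁)
α = ln(38.6/32.4) / ln(86.3/14.0) = ln(1.1914) / ln(6.1643)
  = 0.17509 / 1.81877 = 0.09627

α ≈ 0.10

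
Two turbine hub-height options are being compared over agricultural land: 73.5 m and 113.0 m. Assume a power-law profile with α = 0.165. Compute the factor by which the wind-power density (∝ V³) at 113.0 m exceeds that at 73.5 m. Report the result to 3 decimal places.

Speed ratio: V_B/V_A = (z_B/z_A)^α = (113.0/73.5)^0.165 = (1.5374)^0.165 = 1.07355
Power-density ratio: P_B/P_A = (V_B/V_A)³ = (1.07355)³ = 1.23726

1.237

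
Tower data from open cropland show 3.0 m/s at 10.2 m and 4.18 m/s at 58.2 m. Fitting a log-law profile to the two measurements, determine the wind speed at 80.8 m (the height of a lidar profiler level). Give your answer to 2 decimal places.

4.40 m/s

Log law: V ∝ ln(z/z₀). From the pair, with r = V₁/V₂ = 0.71770,
ln z₀ = (ln z₁ − r·ln z₂)/(1 − r) = (2.3224 − 0.71770×4.0639)/0.28230 = -2.1051 → z₀ = 0.1218 m
V₃ = V₁ · ln(z₃/z₀)/ln(z₁/z₀) = 3.0 × 6.4971/4.4275 = 4.4023 m/s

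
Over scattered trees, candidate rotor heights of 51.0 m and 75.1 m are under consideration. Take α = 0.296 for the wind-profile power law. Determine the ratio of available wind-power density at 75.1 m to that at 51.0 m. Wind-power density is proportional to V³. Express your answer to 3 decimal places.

1.410

Speed ratio: V_B/V_A = (z_B/z_A)^α = (75.1/51.0)^0.296 = (1.4725)^0.296 = 1.12137
Power-density ratio: P_B/P_A = (V_B/V_A)³ = (1.12137)³ = 1.41009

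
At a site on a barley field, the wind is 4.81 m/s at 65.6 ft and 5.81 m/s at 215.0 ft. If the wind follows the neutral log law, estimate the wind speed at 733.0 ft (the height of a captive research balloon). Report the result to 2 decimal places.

Log law: V ∝ ln(z/z₀). From the pair, with r = V₁/V₂ = 0.82788,
ln z₀ = (ln z₁ − r·ln z₂)/(1 − r) = (4.1836 − 0.82788×5.3706)/0.17212 = -1.5262 → z₀ = 0.2174 ft
V₃ = V₁ · ln(z₃/z₀)/ln(z₁/z₀) = 4.81 × 8.1233/5.7098 = 6.8432 m/s

6.84 m/s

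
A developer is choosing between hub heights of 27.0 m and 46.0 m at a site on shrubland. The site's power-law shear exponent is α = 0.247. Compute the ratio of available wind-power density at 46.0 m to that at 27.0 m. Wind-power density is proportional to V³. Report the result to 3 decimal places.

Speed ratio: V_B/V_A = (z_B/z_A)^α = (46.0/27.0)^0.247 = (1.7037)^0.247 = 1.14066
Power-density ratio: P_B/P_A = (V_B/V_A)³ = (1.14066)³ = 1.48410

1.484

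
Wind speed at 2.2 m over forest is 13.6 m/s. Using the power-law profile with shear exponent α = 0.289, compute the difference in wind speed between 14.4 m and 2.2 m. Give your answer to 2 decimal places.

Power law: V₂ = V₁ · (z₂/z₁)^α = 13.6 × (6.5455)^0.289 = 23.4070 m/s
ΔV = 23.4070 − 13.6 = 9.8070 m/s

9.81 m/s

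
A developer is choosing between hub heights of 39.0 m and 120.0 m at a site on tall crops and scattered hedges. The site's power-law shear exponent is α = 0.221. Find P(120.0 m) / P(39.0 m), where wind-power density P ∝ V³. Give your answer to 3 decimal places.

2.107

Speed ratio: V_B/V_A = (z_B/z_A)^α = (120.0/39.0)^0.221 = (3.0769)^0.221 = 1.28196
Power-density ratio: P_B/P_A = (V_B/V_A)³ = (1.28196)³ = 2.10679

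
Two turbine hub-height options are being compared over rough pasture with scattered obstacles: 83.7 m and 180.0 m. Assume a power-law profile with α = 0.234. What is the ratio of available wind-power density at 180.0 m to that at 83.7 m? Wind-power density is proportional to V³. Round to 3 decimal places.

1.712

Speed ratio: V_B/V_A = (z_B/z_A)^α = (180.0/83.7)^0.234 = (2.1505)^0.234 = 1.19623
Power-density ratio: P_B/P_A = (V_B/V_A)³ = (1.19623)³ = 1.71178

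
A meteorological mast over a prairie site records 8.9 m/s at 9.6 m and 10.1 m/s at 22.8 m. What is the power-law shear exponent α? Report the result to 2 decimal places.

Power law: V₂/V₁ = (z₂/z₁)^α ⇒ α = ln(V₂/V₁) / ln(z₂/z₁)
α = ln(10.1/8.9) / ln(22.8/9.6) = ln(1.1348) / ln(2.3750)
  = 0.12648 / 0.86500 = 0.14622

α ≈ 0.15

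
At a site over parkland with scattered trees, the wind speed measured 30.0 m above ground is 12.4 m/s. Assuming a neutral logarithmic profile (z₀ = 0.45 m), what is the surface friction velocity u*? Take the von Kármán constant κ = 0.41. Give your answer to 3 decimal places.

u* ≈ 1.211 m/s

Log law: V(z) = (u*/κ) · ln(z/z₀) ⇒ u* = κ · V / ln(z/z₀)
u* = 0.41 × 12.4 / ln(30.0/0.45) = 0.41 × 12.4 / 4.1997
   = 5.0840 / 4.1997 = 1.2106 m/s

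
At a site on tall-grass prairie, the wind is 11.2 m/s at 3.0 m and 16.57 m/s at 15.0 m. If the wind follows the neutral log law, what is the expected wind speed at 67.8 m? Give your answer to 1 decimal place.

Log law: V ∝ ln(z/z₀). From the pair, with r = V₁/V₂ = 0.67592,
ln z₀ = (ln z₁ − r·ln z₂)/(1 − r) = (1.0986 − 0.67592×2.7081)/0.32408 = -2.2581 → z₀ = 0.1045 m
V₃ = V₁ · ln(z₃/z₀)/ln(z₁/z₀) = 11.2 × 6.4747/3.3567 = 21.6033 m/s

21.6 m/s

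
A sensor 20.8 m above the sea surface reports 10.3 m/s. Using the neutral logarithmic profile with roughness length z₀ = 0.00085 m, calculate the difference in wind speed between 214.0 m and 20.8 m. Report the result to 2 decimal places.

2.38 m/s

Log law: V₂ = V₁ · ln(z₂/z₀)/ln(z₁/z₀) = 10.3 × 12.4363/10.1052 = 12.6760 m/s
ΔV = 12.6760 − 10.3 = 2.3760 m/s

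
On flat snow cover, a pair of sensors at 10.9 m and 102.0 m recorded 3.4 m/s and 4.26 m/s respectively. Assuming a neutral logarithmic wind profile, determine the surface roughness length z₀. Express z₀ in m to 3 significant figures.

z₀ ≈ 0.00158 m

Log law: V(z) ∝ ln(z/z₀). With r = V₁/V₂ = 3.4/4.26 = 0.79812,
r · ln(z₂/z₀) = ln(z₁/z₀) ⇒ ln z₀ = (ln z₁ − r·ln z₂)/(1 − r)
ln z₀ = (2.38876 − 0.79812×4.62497) / 0.20188 = -6.4521
z₀ = exp(-6.4521) = 0.001577 m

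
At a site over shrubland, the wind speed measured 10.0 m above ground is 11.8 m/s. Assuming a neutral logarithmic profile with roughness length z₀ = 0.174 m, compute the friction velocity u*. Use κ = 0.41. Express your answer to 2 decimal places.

u* ≈ 1.19 m/s

Log law: V(z) = (u*/κ) · ln(z/z₀) ⇒ u* = κ · V / ln(z/z₀)
u* = 0.41 × 11.8 / ln(10.0/0.174) = 0.41 × 11.8 / 4.0513
   = 4.8380 / 4.0513 = 1.1942 m/s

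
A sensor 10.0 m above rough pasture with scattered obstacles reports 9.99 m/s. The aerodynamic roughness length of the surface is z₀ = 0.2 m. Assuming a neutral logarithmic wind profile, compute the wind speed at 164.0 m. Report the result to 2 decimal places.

Log law: V(z) ∝ ln(z/z₀), so V₂/V₁ = ln(z₂/z₀) / ln(z₁/z₀).
ln(164.0/0.2) = 6.7093, ln(10.0/0.2) = 3.9120
V₂ = 9.99 × 6.7093/3.9120 = 9.99 × 1.7150 = 17.1333 m/s

17.13 m/s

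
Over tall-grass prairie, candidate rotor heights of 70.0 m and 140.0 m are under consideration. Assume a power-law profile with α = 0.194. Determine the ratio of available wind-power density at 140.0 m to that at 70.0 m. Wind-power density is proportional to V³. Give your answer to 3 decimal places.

1.497

Speed ratio: V_B/V_A = (z_B/z_A)^α = (140.0/70.0)^0.194 = (2.0000)^0.194 = 1.14393
Power-density ratio: P_B/P_A = (V_B/V_A)³ = (1.14393)³ = 1.49692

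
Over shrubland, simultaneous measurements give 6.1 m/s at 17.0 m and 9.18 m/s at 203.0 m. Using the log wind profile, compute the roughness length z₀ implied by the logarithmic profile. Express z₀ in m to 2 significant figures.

z₀ ≈ 0.13 m

Log law: V(z) ∝ ln(z/z₀). With r = V₁/V₂ = 6.1/9.18 = 0.66449,
r · ln(z₂/z₀) = ln(z₁/z₀) ⇒ ln z₀ = (ln z₁ − r·ln z₂)/(1 − r)
ln z₀ = (2.83321 − 0.66449×5.31321) / 0.33551 = -2.0785
z₀ = exp(-2.0785) = 0.1251 m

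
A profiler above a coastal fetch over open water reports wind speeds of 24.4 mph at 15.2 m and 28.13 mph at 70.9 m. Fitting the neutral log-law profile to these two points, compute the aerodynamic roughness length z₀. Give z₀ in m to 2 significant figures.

z₀ ≈ 0.00064 m

Log law: V(z) ∝ ln(z/z₀). With r = V₁/V₂ = 24.4/28.13 = 0.86740,
r · ln(z₂/z₀) = ln(z₁/z₀) ⇒ ln z₀ = (ln z₁ − r·ln z₂)/(1 − r)
ln z₀ = (2.72130 − 0.86740×4.26127) / 0.13260 = -7.3525
z₀ = exp(-7.3525) = 0.0006410 m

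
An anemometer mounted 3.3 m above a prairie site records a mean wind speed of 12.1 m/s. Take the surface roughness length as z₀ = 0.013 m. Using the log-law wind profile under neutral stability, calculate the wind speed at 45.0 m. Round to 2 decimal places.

Log law: V(z) ∝ ln(z/z₀), so V₂/V₁ = ln(z₂/z₀) / ln(z₁/z₀).
ln(45.0/0.013) = 8.1495, ln(3.3/0.013) = 5.5367
V₂ = 12.1 × 8.1495/5.5367 = 12.1 × 1.4719 = 17.8099 m/s

17.81 m/s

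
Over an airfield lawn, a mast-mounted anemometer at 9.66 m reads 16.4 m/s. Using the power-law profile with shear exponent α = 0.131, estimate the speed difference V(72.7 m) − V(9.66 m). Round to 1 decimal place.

5.0 m/s

Power law: V₂ = V₁ · (z₂/z₁)^α = 16.4 × (7.5259)^0.131 = 21.3635 m/s
ΔV = 21.3635 − 16.4 = 4.9635 m/s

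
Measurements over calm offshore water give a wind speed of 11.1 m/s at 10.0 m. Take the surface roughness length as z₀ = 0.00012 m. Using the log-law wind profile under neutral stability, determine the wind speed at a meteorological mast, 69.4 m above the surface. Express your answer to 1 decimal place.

13.0 m/s

Log law: V(z) ∝ ln(z/z₀), so V₂/V₁ = ln(z₂/z₀) / ln(z₁/z₀).
ln(69.4/0.00012) = 13.2679, ln(10.0/0.00012) = 11.3306
V₂ = 11.1 × 13.2679/11.3306 = 11.1 × 1.1710 = 12.9979 m/s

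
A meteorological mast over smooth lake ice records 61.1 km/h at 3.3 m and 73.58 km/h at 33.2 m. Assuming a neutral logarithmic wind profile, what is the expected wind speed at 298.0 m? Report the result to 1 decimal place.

85.4 km/h

Log law: V ∝ ln(z/z₀). From the pair, with r = V₁/V₂ = 0.83039,
ln z₀ = (ln z₁ − r·ln z₂)/(1 − r) = (1.1939 − 0.83039×3.5025)/0.16961 = -10.1087 → z₀ = 0.00004072 m
V₃ = V₁ · ln(z₃/z₀)/ln(z₁/z₀) = 61.1 × 15.8058/11.3027 = 85.4433 km/h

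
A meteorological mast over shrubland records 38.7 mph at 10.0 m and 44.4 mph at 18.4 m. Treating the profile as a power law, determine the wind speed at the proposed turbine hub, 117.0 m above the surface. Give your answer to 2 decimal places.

First find α: α = ln(V₂/V₁)/ln(z₂/z₁) = ln(44.4/38.7)/ln(18.4/10.0) = 0.13740/0.60977 = 0.2253
Extrapolate from 18.4 m to 117.0 m: V₃ = 44.4 × (117.0/18.4)^0.2253 = 44.4 × 1.5171 = 67.3609 mph

67.36 mph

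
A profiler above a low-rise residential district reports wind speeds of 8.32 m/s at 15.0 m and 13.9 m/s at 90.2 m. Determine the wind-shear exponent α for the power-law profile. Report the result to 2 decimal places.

Power law: V₂/V₁ = (z₂/z₁)^α ⇒ α = ln(V₂/V₁) / ln(z₂/z₁)
α = ln(13.9/8.32) / ln(90.2/15.0) = ln(1.6707) / ln(6.0133)
  = 0.51323 / 1.79398 = 0.28608

α ≈ 0.29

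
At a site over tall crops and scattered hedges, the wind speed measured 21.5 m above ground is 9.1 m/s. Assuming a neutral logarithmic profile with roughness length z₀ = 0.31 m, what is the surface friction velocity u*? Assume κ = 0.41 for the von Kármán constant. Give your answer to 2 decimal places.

Log law: V(z) = (u*/κ) · ln(z/z₀) ⇒ u* = κ · V / ln(z/z₀)
u* = 0.41 × 9.1 / ln(21.5/0.31) = 0.41 × 9.1 / 4.2392
   = 3.7310 / 4.2392 = 0.8801 m/s

u* ≈ 0.88 m/s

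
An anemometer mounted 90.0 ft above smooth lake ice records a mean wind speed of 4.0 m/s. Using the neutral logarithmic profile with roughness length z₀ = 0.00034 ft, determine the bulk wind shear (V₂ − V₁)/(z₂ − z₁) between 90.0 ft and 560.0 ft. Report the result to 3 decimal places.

Log law: V₂ = V₁ · ln(z₂/z₀)/ln(z₁/z₀) = 4.0 × 14.3145/12.4864 = 4.5856 m/s
ΔV/Δz = (4.5856 − 4.0)/(560.0 − 90.0) = 0.5856/470.0000 = 0.00125 m/s/ft

0.001 m/s/ft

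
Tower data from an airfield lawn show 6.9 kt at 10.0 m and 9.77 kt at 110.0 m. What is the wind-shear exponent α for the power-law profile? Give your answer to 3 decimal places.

α ≈ 0.145

Power law: V₂/V₁ = (z₂/z₁)^α ⇒ α = ln(V₂/V₁) / ln(z₂/z₁)
α = ln(9.77/6.9) / ln(110.0/10.0) = ln(1.4159) / ln(11.0000)
  = 0.34780 / 2.39790 = 0.14504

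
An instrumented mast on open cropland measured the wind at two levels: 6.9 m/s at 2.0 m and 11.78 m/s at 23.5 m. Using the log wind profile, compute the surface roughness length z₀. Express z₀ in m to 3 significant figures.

z₀ ≈ 0.0614 m

Log law: V(z) ∝ ln(z/z₀). With r = V₁/V₂ = 6.9/11.78 = 0.58574,
r · ln(z₂/z₀) = ln(z₁/z₀) ⇒ ln z₀ = (ln z₁ − r·ln z₂)/(1 − r)
ln z₀ = (0.69315 − 0.58574×3.15700) / 0.41426 = -2.7906
z₀ = exp(-2.7906) = 0.06139 m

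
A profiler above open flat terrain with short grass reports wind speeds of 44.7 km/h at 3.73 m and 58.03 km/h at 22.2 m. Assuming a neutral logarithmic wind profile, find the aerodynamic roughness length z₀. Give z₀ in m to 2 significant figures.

z₀ ≈ 0.0094 m

Log law: V(z) ∝ ln(z/z₀). With r = V₁/V₂ = 44.7/58.03 = 0.77029,
r · ln(z₂/z₀) = ln(z₁/z₀) ⇒ ln z₀ = (ln z₁ − r·ln z₂)/(1 − r)
ln z₀ = (1.31641 − 0.77029×3.10009) / 0.22971 = -4.6649
z₀ = exp(-4.6649) = 0.009420 m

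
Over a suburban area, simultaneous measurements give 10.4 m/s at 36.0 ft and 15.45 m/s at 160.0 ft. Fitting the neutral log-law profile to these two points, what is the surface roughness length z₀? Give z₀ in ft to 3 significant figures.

z₀ ≈ 1.67 ft

Log law: V(z) ∝ ln(z/z₀). With r = V₁/V₂ = 10.4/15.45 = 0.67314,
r · ln(z₂/z₀) = ln(z₁/z₀) ⇒ ln z₀ = (ln z₁ − r·ln z₂)/(1 − r)
ln z₀ = (3.58352 − 0.67314×5.07517) / 0.32686 = 0.5116
z₀ = exp(0.5116) = 1.668 ft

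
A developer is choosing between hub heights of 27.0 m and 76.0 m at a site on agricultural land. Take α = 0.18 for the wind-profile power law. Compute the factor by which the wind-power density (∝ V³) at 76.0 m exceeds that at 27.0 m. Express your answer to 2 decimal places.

Speed ratio: V_B/V_A = (z_B/z_A)^α = (76.0/27.0)^0.18 = (2.8148)^0.18 = 1.20476
Power-density ratio: P_B/P_A = (V_B/V_A)³ = (1.20476)³ = 1.74865

1.75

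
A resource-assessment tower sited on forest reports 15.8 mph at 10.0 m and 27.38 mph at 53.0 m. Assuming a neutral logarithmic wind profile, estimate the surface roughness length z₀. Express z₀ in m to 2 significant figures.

z₀ ≈ 1.0 m

Log law: V(z) ∝ ln(z/z₀). With r = V₁/V₂ = 15.8/27.38 = 0.57706,
r · ln(z₂/z₀) = ln(z₁/z₀) ⇒ ln z₀ = (ln z₁ − r·ln z₂)/(1 − r)
ln z₀ = (2.30259 − 0.57706×3.97029) / 0.42294 = 0.0271
z₀ = exp(0.0271) = 1.028 m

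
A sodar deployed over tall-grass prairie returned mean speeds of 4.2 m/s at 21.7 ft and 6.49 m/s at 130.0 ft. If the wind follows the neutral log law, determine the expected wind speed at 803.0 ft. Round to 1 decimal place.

8.8 m/s

Log law: V ∝ ln(z/z₀). From the pair, with r = V₁/V₂ = 0.64715,
ln z₀ = (ln z₁ − r·ln z₂)/(1 − r) = (3.0773 − 0.64715×4.8675)/0.35285 = -0.2061 → z₀ = 0.8138 ft
V₃ = V₁ · ln(z₃/z₀)/ln(z₁/z₀) = 4.2 × 6.8944/3.2834 = 8.8191 m/s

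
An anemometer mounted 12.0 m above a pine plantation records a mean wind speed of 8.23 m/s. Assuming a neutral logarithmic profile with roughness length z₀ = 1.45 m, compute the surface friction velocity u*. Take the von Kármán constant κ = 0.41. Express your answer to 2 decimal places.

Log law: V(z) = (u*/κ) · ln(z/z₀) ⇒ u* = κ · V / ln(z/z₀)
u* = 0.41 × 8.23 / ln(12.0/1.45) = 0.41 × 8.23 / 2.1133
   = 3.3743 / 2.1133 = 1.5967 m/s

u* ≈ 1.60 m/s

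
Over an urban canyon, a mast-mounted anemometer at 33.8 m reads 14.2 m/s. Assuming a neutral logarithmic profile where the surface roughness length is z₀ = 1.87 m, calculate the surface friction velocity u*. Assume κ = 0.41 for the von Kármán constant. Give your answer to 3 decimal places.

u* ≈ 2.011 m/s

Log law: V(z) = (u*/κ) · ln(z/z₀) ⇒ u* = κ · V / ln(z/z₀)
u* = 0.41 × 14.2 / ln(33.8/1.87) = 0.41 × 14.2 / 2.8945
   = 5.8220 / 2.8945 = 2.0114 m/s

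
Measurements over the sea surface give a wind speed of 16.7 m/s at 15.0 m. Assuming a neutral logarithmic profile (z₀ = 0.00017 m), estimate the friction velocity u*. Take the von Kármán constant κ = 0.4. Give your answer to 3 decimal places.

Log law: V(z) = (u*/κ) · ln(z/z₀) ⇒ u* = κ · V / ln(z/z₀)
u* = 0.4 × 16.7 / ln(15.0/0.00017) = 0.4 × 16.7 / 11.3878
   = 6.6800 / 11.3878 = 0.5866 m/s

u* ≈ 0.587 m/s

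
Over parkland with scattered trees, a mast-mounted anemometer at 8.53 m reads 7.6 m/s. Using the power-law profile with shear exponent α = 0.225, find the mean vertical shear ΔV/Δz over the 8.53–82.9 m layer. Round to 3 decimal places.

0.068 m/s/m

Power law: V₂ = V₁ · (z₂/z₁)^α = 7.6 × (9.7186)^0.225 = 12.6772 m/s
ΔV/Δz = (12.6772 − 7.6)/(82.9 − 8.53) = 5.0772/74.3700 = 0.06827 m/s/m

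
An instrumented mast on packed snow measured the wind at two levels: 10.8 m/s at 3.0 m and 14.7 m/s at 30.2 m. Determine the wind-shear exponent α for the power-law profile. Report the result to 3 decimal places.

Power law: V₂/V₁ = (z₂/z₁)^α ⇒ α = ln(V₂/V₁) / ln(z₂/z₁)
α = ln(14.7/10.8) / ln(30.2/3.0) = ln(1.3611) / ln(10.0667)
  = 0.30830 / 2.30923 = 0.13351

α ≈ 0.134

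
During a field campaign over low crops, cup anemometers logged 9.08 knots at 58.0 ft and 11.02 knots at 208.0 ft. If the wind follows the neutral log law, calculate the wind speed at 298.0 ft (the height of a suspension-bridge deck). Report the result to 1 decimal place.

Log law: V ∝ ln(z/z₀). From the pair, with r = V₁/V₂ = 0.82396,
ln z₀ = (ln z₁ − r·ln z₂)/(1 − r) = (4.0604 − 0.82396×5.3375)/0.17604 = -1.9169 → z₀ = 0.1471 ft
V₃ = V₁ · ln(z₃/z₀)/ln(z₁/z₀) = 9.08 × 7.6140/5.9773 = 11.5662 knots

11.6 knots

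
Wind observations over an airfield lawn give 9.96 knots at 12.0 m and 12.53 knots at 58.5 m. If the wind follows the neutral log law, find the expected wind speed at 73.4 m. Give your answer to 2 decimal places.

Log law: V ∝ ln(z/z₀). From the pair, with r = V₁/V₂ = 0.79489,
ln z₀ = (ln z₁ − r·ln z₂)/(1 − r) = (2.4849 − 0.79489×4.0690)/0.20511 = -3.6543 → z₀ = 0.02588 m
V₃ = V₁ · ln(z₃/z₀)/ln(z₁/z₀) = 9.96 × 7.9503/6.1392 = 12.8981 knots

12.90 knots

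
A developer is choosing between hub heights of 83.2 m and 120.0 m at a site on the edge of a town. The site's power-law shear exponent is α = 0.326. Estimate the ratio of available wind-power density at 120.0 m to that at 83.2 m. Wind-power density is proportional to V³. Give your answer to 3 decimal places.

Speed ratio: V_B/V_A = (z_B/z_A)^α = (120.0/83.2)^0.326 = (1.4423)^0.326 = 1.12682
Power-density ratio: P_B/P_A = (V_B/V_A)³ = (1.12682)³ = 1.43073

1.431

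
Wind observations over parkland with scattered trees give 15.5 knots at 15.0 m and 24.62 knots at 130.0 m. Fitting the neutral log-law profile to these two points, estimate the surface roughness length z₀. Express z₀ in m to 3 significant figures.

z₀ ≈ 0.382 m

Log law: V(z) ∝ ln(z/z₀). With r = V₁/V₂ = 15.5/24.62 = 0.62957,
r · ln(z₂/z₀) = ln(z₁/z₀) ⇒ ln z₀ = (ln z₁ − r·ln z₂)/(1 − r)
ln z₀ = (2.70805 − 0.62957×4.86753) / 0.37043 = -0.9621
z₀ = exp(-0.9621) = 0.3821 m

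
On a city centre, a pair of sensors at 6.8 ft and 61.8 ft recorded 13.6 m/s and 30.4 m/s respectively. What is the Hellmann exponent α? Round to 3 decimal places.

Power law: V₂/V₁ = (z₂/z₁)^α ⇒ α = ln(V₂/V₁) / ln(z₂/z₁)
α = ln(30.4/13.6) / ln(61.8/6.8) = ln(2.2353) / ln(9.0882)
  = 0.80437 / 2.20698 = 0.36447

α ≈ 0.364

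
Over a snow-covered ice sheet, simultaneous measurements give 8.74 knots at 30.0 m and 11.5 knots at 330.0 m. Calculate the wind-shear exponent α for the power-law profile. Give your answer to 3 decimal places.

Power law: V₂/V₁ = (z₂/z₁)^α ⇒ α = ln(V₂/V₁) / ln(z₂/z₁)
α = ln(11.5/8.74) / ln(330.0/30.0) = ln(1.3158) / ln(11.0000)
  = 0.27444 / 2.39790 = 0.11445

α ≈ 0.114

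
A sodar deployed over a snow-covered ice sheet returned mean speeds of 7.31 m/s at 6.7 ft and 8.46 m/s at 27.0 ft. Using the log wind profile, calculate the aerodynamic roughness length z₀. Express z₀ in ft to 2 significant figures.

z₀ ≈ 0.00095 ft

Log law: V(z) ∝ ln(z/z₀). With r = V₁/V₂ = 7.31/8.46 = 0.86407,
r · ln(z₂/z₀) = ln(z₁/z₀) ⇒ ln z₀ = (ln z₁ − r·ln z₂)/(1 − r)
ln z₀ = (1.90211 − 0.86407×3.29584) / 0.13593 = -6.9572
z₀ = exp(-6.9572) = 0.0009518 ft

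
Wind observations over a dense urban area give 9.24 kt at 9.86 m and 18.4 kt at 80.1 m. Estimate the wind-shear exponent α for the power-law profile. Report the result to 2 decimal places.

α ≈ 0.33

Power law: V₂/V₁ = (z₂/z₁)^α ⇒ α = ln(V₂/V₁) / ln(z₂/z₁)
α = ln(18.4/9.24) / ln(80.1/9.86) = ln(1.9913) / ln(8.1237)
  = 0.68881 / 2.09479 = 0.32882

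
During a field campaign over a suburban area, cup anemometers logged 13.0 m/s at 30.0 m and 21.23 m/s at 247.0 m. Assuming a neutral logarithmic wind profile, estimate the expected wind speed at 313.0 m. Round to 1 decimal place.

22.2 m/s

Log law: V ∝ ln(z/z₀). From the pair, with r = V₁/V₂ = 0.61234,
ln z₀ = (ln z₁ − r·ln z₂)/(1 − r) = (3.4012 − 0.61234×5.5094)/0.38766 = 0.0711 → z₀ = 1.074 m
V₃ = V₁ · ln(z₃/z₀)/ln(z₁/z₀) = 13.0 × 5.6751/3.3301 = 22.1545 m/s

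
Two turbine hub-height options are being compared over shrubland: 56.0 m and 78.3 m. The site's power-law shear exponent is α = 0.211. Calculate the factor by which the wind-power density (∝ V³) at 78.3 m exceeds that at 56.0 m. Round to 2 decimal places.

Speed ratio: V_B/V_A = (z_B/z_A)^α = (78.3/56.0)^0.211 = (1.3982)^0.211 = 1.07329
Power-density ratio: P_B/P_A = (V_B/V_A)³ = (1.07329)³ = 1.23637

1.24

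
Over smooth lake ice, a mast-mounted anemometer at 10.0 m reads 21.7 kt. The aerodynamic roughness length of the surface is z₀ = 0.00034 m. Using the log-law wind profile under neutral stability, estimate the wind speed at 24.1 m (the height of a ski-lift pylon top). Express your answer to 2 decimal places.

23.56 kt

Log law: V(z) ∝ ln(z/z₀), so V₂/V₁ = ln(z₂/z₀) / ln(z₁/z₀).
ln(24.1/0.00034) = 11.1688, ln(10.0/0.00034) = 10.2892
V₂ = 21.7 × 11.1688/10.2892 = 21.7 × 1.0855 = 23.5551 kt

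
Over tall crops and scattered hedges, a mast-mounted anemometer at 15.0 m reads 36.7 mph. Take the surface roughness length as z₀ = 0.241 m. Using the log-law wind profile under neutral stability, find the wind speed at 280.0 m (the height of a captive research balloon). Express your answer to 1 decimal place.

62.7 mph

Log law: V(z) ∝ ln(z/z₀), so V₂/V₁ = ln(z₂/z₀) / ln(z₁/z₀).
ln(280.0/0.241) = 7.0577, ln(15.0/0.241) = 4.1310
V₂ = 36.7 × 7.0577/4.1310 = 36.7 × 1.7085 = 62.7012 mph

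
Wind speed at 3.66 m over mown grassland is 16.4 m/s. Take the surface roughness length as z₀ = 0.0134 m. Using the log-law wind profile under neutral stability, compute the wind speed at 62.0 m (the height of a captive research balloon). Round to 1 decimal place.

Log law: V(z) ∝ ln(z/z₀), so V₂/V₁ = ln(z₂/z₀) / ln(z₁/z₀).
ln(62.0/0.0134) = 8.4396, ln(3.66/0.0134) = 5.6100
V₂ = 16.4 × 8.4396/5.6100 = 16.4 × 1.5044 = 24.6722 m/s

24.7 m/s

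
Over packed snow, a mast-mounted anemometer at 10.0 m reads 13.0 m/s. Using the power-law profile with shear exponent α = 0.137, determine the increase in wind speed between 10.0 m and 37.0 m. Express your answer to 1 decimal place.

2.6 m/s

Power law: V₂ = V₁ · (z₂/z₁)^α = 13.0 × (3.7000)^0.137 = 15.5520 m/s
ΔV = 15.5520 − 13.0 = 2.5520 m/s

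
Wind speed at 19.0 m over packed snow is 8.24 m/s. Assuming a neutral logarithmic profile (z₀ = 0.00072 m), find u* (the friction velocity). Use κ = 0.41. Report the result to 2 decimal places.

u* ≈ 0.33 m/s

Log law: V(z) = (u*/κ) · ln(z/z₀) ⇒ u* = κ · V / ln(z/z₀)
u* = 0.41 × 8.24 / ln(19.0/0.00072) = 0.41 × 8.24 / 10.1807
   = 3.3784 / 10.1807 = 0.3318 m/s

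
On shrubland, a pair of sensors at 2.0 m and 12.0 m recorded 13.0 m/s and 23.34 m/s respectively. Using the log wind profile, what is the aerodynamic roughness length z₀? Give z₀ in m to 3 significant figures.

z₀ ≈ 0.210 m

Log law: V(z) ∝ ln(z/z₀). With r = V₁/V₂ = 13.0/23.34 = 0.55698,
r · ln(z₂/z₀) = ln(z₁/z₀) ⇒ ln z₀ = (ln z₁ − r·ln z₂)/(1 − r)
ln z₀ = (0.69315 − 0.55698×2.48491) / 0.44302 = -1.5595
z₀ = exp(-1.5595) = 0.2102 m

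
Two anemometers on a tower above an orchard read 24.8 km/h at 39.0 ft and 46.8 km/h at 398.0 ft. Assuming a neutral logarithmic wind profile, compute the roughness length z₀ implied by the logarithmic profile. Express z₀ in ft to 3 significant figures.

Log law: V(z) ∝ ln(z/z₀). With r = V₁/V₂ = 24.8/46.8 = 0.52991,
r · ln(z₂/z₀) = ln(z₁/z₀) ⇒ ln z₀ = (ln z₁ − r·ln z₂)/(1 − r)
ln z₀ = (3.66356 − 0.52991×5.98645) / 0.47009 = 1.0450
z₀ = exp(1.0450) = 2.843 ft

z₀ ≈ 2.84 ft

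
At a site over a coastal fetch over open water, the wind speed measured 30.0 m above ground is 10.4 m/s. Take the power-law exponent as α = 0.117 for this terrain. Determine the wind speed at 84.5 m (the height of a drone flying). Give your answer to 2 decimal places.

Power-law profile: V₂ = V₁ · (z₂/z₁)^α
V₂ = 10.4 × (84.5/30.0)^0.117 = 10.4 × (2.8167)^0.117
    = 10.4 × 1.1288 = 11.7396 m/s

11.74 m/s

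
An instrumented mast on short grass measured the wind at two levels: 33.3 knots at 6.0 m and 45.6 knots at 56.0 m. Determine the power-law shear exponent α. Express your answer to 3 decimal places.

α ≈ 0.141

Power law: V₂/V₁ = (z₂/z₁)^α ⇒ α = ln(V₂/V₁) / ln(z₂/z₁)
α = ln(45.6/33.3) / ln(56.0/6.0) = ln(1.3694) / ln(9.3333)
  = 0.31435 / 2.23359 = 0.14074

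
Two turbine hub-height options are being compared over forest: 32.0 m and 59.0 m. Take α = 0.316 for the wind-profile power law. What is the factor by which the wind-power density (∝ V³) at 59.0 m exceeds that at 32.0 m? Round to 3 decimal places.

1.786

Speed ratio: V_B/V_A = (z_B/z_A)^α = (59.0/32.0)^0.316 = (1.8438)^0.316 = 1.21328
Power-density ratio: P_B/P_A = (V_B/V_A)³ = (1.21328)³ = 1.78602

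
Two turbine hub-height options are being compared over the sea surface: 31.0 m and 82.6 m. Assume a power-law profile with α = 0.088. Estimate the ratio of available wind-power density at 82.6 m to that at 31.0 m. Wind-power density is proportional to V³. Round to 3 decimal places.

1.295

Speed ratio: V_B/V_A = (z_B/z_A)^α = (82.6/31.0)^0.088 = (2.6645)^0.088 = 1.09007
Power-density ratio: P_B/P_A = (V_B/V_A)³ = (1.09007)³ = 1.29528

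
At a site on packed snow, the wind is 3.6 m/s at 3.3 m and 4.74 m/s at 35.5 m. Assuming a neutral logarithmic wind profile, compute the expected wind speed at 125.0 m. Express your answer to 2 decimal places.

Log law: V ∝ ln(z/z₀). From the pair, with r = V₁/V₂ = 0.75949,
ln z₀ = (ln z₁ − r·ln z₂)/(1 − r) = (1.1939 − 0.75949×3.5695)/0.24051 = -6.3080 → z₀ = 0.001822 m
V₃ = V₁ · ln(z₃/z₀)/ln(z₁/z₀) = 3.6 × 11.1363/7.5019 = 5.3441 m/s

5.34 m/s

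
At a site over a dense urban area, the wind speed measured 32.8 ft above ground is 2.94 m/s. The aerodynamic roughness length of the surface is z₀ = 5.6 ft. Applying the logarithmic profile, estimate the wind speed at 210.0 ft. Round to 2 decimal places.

6.03 m/s

Log law: V(z) ∝ ln(z/z₀), so V₂/V₁ = ln(z₂/z₀) / ln(z₁/z₀).
ln(210.0/5.6) = 3.6243, ln(32.8/5.6) = 1.7677
V₂ = 2.94 × 3.6243/1.7677 = 2.94 × 2.0504 = 6.0281 m/s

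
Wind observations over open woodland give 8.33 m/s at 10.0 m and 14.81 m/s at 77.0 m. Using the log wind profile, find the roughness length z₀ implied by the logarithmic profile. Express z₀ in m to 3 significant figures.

Log law: V(z) ∝ ln(z/z₀). With r = V₁/V₂ = 8.33/14.81 = 0.56246,
r · ln(z₂/z₀) = ln(z₁/z₀) ⇒ ln z₀ = (ln z₁ − r·ln z₂)/(1 − r)
ln z₀ = (2.30259 − 0.56246×4.34381) / 0.43754 = -0.3214
z₀ = exp(-0.3214) = 0.7251 m

z₀ ≈ 0.725 m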